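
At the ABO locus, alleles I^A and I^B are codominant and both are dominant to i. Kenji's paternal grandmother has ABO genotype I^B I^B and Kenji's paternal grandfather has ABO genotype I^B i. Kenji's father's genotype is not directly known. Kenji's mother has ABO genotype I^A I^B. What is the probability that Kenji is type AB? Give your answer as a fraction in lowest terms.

3/8

Kenji's father's ABO genotype from I^B I^B × I^B i: 1/2 I^B I^B, 1/2 I^B i.
Crossing each possibility with the mother I^A I^B and summing P(type AB): 1/2·1/2 + 1/2·1/4 = 3/8.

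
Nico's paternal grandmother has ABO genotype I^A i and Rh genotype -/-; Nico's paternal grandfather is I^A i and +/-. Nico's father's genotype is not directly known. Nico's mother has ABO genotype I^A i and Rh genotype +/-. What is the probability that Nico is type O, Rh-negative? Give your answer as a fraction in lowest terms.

3/32

Nico's father's ABO genotype from I^A i × I^A i: 1/4 I^A I^A, 1/2 I^A i, 1/4 i i.
Crossing each possibility with the mother I^A i and summing P(type O): 1/4·0 + 1/2·1/4 + 1/4·1/2 = 1/4.
Similarly for Rh via the father's Rh distribution: P(Rh-) = 3/8.
Independent loci: 1/4 × 3/8 = 3/32.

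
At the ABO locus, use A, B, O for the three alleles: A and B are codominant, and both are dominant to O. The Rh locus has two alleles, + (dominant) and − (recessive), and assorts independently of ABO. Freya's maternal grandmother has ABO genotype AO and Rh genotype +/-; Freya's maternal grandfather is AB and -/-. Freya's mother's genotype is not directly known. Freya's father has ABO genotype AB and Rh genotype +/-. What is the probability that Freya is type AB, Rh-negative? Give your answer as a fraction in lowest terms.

9/64

Freya's mother's ABO genotype from AO × AB: 1/4 AA, 1/4 AB, 1/4 AO, 1/4 BO.
Crossing each possibility with the father AB and summing P(type AB): 1/4·1/2 + 1/4·1/2 + 1/4·1/4 + 1/4·1/4 = 3/8.
Similarly for Rh via the mother's Rh distribution: P(Rh-) = 3/8.
Independent loci: 3/8 × 3/8 = 9/64.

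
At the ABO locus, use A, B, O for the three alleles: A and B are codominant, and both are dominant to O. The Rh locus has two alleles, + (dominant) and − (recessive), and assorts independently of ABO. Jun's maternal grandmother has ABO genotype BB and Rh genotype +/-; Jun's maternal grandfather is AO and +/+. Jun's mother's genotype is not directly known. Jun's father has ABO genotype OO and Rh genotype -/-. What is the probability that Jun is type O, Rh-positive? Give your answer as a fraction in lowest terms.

3/16

Jun's mother's ABO genotype from BB × AO: 1/2 AB, 1/2 BO.
Crossing each possibility with the father OO and summing P(type O): 1/2·0 + 1/2·1/2 = 1/4.
Similarly for Rh via the mother's Rh distribution: P(Rh+) = 3/4.
Independent loci: 1/4 × 3/4 = 3/16.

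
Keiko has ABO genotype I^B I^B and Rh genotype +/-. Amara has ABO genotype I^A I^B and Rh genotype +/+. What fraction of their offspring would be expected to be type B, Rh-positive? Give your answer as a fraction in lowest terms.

1/2

ABO cross I^B I^B × I^A I^B → offspring phenotypes: 1/2 B, 1/2 AB.
Rh cross +/- × +/+ → 1 Rh+.
Independent loci: P(type B, Rh-positive) = 1/2 × 1 = 1/2.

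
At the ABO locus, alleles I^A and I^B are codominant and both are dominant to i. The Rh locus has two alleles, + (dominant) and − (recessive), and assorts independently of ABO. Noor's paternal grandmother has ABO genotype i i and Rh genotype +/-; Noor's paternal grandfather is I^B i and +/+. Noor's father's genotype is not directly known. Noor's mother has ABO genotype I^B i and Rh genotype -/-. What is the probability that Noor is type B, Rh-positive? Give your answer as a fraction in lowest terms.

Noor's father's ABO genotype from i i × I^B i: 1/2 I^B i, 1/2 i i.
Crossing each possibility with the mother I^B i and summing P(type B): 1/2·3/4 + 1/2·1/2 = 5/8.
Similarly for Rh via the father's Rh distribution: P(Rh+) = 3/4.
Independent loci: 5/8 × 3/4 = 15/32.

15/32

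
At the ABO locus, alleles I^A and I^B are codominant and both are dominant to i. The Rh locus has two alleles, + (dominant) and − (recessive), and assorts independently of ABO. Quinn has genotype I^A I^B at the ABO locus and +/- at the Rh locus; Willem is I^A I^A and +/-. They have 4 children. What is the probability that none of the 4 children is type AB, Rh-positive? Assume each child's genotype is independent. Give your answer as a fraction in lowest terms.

625/4096

ABO cross I^A I^B × I^A I^A → 1/2 A, 1/2 AB.
Rh cross +/- × +/- → 3/4 Rh+, 1/4 Rh-; so P(type AB, Rh-positive) = 1/2 × 3/4 = 3/8 per child.
P(not type AB, Rh-positive) = 5/8 for one child; (5/8)^4 = 625/4096.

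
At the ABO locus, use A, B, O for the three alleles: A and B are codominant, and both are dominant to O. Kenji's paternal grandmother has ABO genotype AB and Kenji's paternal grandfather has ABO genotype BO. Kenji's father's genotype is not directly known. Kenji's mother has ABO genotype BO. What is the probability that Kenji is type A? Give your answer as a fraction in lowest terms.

Kenji's father's ABO genotype from AB × BO: 1/4 AB, 1/4 AO, 1/4 BB, 1/4 BO.
Crossing each possibility with the mother BO and summing P(type A): 1/4·1/4 + 1/4·1/4 + 1/4·0 + 1/4·0 = 1/8.

1/8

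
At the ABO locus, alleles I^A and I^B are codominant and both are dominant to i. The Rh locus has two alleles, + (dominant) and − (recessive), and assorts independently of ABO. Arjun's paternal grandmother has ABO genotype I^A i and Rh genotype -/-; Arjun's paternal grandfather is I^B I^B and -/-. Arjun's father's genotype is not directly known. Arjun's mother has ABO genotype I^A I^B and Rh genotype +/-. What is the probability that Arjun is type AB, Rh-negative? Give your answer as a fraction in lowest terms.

3/16

Arjun's father's ABO genotype from I^A i × I^B I^B: 1/2 I^A I^B, 1/2 I^B i.
Crossing each possibility with the mother I^A I^B and summing P(type AB): 1/2·1/2 + 1/2·1/4 = 3/8.
Similarly for Rh via the father's Rh distribution: P(Rh-) = 1/2.
Independent loci: 3/8 × 1/2 = 3/16.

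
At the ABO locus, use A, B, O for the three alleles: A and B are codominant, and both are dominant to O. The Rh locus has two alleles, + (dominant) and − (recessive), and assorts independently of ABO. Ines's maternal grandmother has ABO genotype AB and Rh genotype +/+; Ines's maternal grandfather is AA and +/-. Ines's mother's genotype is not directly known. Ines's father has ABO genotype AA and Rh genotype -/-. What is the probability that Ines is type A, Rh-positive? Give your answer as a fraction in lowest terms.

9/16

Ines's mother's ABO genotype from AB × AA: 1/2 AA, 1/2 AB.
Crossing each possibility with the father AA and summing P(type A): 1/2·1 + 1/2·1/2 = 3/4.
Similarly for Rh via the mother's Rh distribution: P(Rh+) = 3/4.
Independent loci: 3/4 × 3/4 = 9/16.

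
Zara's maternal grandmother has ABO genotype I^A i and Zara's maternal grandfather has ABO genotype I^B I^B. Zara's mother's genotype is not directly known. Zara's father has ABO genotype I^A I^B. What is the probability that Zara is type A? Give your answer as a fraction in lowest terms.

Zara's mother's ABO genotype from I^A i × I^B I^B: 1/2 I^A I^B, 1/2 I^B i.
Crossing each possibility with the father I^A I^B and summing P(type A): 1/2·1/4 + 1/2·1/4 = 1/4.

1/4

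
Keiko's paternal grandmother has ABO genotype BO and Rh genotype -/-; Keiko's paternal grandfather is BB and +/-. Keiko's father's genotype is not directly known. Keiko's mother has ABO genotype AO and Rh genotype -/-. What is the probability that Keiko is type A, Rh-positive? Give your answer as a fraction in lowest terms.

1/32

Keiko's father's ABO genotype from BO × BB: 1/2 BB, 1/2 BO.
Crossing each possibility with the mother AO and summing P(type A): 1/2·0 + 1/2·1/4 = 1/8.
Similarly for Rh via the father's Rh distribution: P(Rh+) = 1/4.
Independent loci: 1/8 × 1/4 = 1/32.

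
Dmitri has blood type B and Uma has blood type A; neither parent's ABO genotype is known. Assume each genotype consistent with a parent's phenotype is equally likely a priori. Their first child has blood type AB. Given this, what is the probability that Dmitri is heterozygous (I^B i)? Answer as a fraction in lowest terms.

Possible genotypes: Dmitri ∈ {I^B I^B, I^B i}; Uma ∈ {I^A I^A, I^A i}.
Weight each parental genotype pair by prior × P(type-AB child):
  I^B I^B × I^A I^A: posterior weight 4/9.
  I^B I^B × I^A i: posterior weight 2/9.
  I^B i × I^A I^A: posterior weight 2/9.
  I^B i × I^A i: posterior weight 1/9.
Sum the posterior weight over pairs where Dmitri is I^B i: 1/3.

1/3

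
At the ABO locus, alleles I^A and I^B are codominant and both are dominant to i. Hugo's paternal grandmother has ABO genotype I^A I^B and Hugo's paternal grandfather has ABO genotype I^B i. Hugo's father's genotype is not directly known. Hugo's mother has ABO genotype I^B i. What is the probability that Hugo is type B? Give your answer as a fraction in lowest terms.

Hugo's father's ABO genotype from I^A I^B × I^B i: 1/4 I^A I^B, 1/4 I^A i, 1/4 I^B I^B, 1/4 I^B i.
Crossing each possibility with the mother I^B i and summing P(type B): 1/4·1/2 + 1/4·1/4 + 1/4·1 + 1/4·3/4 = 5/8.

5/8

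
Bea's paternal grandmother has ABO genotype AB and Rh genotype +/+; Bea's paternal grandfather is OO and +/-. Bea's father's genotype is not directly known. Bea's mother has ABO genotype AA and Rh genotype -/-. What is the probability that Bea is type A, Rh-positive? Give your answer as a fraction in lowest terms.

9/16

Bea's father's ABO genotype from AB × OO: 1/2 AO, 1/2 BO.
Crossing each possibility with the mother AA and summing P(type A): 1/2·1 + 1/2·1/2 = 3/4.
Similarly for Rh via the father's Rh distribution: P(Rh+) = 3/4.
Independent loci: 3/4 × 3/4 = 9/16.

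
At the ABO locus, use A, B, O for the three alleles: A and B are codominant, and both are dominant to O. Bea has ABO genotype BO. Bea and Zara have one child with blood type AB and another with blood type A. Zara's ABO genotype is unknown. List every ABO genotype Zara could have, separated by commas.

AA, AB, AO

For each candidate genotype of Zara, check whether crossing it with BO can produce every observed child phenotype.
  AA → possible child types {A, AB} ✓
  AB → possible child types {A, B, AB} ✓
  AO → possible child types {O, A, B, AB} ✓
  BB → possible child types {B} ✗
  BO → possible child types {O, B} ✗
  OO → possible child types {O, B} ✗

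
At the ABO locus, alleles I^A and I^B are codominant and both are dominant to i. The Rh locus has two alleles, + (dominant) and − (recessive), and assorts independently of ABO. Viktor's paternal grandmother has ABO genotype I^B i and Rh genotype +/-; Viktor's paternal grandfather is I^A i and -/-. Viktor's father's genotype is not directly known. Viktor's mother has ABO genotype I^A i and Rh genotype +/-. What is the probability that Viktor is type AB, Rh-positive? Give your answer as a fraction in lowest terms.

5/64

Viktor's father's ABO genotype from I^B i × I^A i: 1/4 I^A I^B, 1/4 I^A i, 1/4 I^B i, 1/4 i i.
Crossing each possibility with the mother I^A i and summing P(type AB): 1/4·1/4 + 1/4·0 + 1/4·1/4 + 1/4·0 = 1/8.
Similarly for Rh via the father's Rh distribution: P(Rh+) = 5/8.
Independent loci: 1/8 × 5/8 = 5/64.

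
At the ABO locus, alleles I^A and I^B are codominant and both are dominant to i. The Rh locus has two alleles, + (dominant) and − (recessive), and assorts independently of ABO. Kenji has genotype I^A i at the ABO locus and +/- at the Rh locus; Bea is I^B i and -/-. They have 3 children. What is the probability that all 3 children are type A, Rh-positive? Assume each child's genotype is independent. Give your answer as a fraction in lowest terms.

ABO cross I^A i × I^B i → 1/4 O, 1/4 A, 1/4 B, 1/4 AB.
Rh cross +/- × -/- → 1/2 Rh+, 1/2 Rh-; so P(type A, Rh-positive) = 1/4 × 1/2 = 1/8 per child.
All 3 independent: (1/8)^3 = 1/512.

1/512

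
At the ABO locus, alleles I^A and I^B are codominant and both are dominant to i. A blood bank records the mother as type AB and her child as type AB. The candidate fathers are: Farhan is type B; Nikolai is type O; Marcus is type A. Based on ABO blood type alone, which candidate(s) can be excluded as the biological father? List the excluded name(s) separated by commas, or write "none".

Nikolai

A candidate is excluded only if no genotype consistent with his phenotype could produce a type AB child with a type AB mother.
Nikolai (type O): no genotype consistent with that phenotype can produce a type-AB child with a type-AB mother.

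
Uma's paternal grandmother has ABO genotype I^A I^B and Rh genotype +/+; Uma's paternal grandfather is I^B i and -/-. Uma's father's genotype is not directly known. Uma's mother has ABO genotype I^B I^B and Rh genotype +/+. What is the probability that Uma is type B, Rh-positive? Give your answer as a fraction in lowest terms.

Uma's father's ABO genotype from I^A I^B × I^B i: 1/4 I^A I^B, 1/4 I^A i, 1/4 I^B I^B, 1/4 I^B i.
Crossing each possibility with the mother I^B I^B and summing P(type B): 1/4·1/2 + 1/4·1/2 + 1/4·1 + 1/4·1 = 3/4.
Similarly for Rh via the father's Rh distribution: P(Rh+) = 1.
Independent loci: 3/4 × 1 = 3/4.

3/4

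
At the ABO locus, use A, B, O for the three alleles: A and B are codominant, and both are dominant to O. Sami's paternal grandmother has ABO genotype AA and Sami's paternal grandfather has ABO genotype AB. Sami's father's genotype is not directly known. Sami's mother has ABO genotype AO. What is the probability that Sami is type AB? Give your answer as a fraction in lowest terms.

1/8

Sami's father's ABO genotype from AA × AB: 1/2 AA, 1/2 AB.
Crossing each possibility with the mother AO and summing P(type AB): 1/2·0 + 1/2·1/4 = 1/8.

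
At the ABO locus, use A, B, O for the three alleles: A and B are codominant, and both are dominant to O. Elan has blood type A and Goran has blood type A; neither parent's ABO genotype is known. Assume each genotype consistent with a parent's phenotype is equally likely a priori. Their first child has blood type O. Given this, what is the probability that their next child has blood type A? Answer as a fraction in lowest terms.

Possible genotypes: Elan ∈ {AA, AO}; Goran ∈ {AA, AO}.
Weight each parental genotype pair by prior × P(type-O child):
  AO × AO: posterior weight 1; P(next child type A) = 3/4.
Weighted sum = 3/4.

3/4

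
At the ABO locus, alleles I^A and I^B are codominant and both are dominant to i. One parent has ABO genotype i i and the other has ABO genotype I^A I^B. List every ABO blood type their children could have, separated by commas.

A, B

Gametes from i i × I^A I^B give offspring ABO genotypes I^A i, I^B i, i.e. phenotypes A, B.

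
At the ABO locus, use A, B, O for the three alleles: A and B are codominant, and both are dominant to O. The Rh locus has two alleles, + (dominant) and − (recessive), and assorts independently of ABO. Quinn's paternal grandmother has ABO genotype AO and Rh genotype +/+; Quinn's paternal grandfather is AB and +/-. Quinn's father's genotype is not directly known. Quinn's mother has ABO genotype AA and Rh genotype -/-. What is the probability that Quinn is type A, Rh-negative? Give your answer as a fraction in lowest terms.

Quinn's father's ABO genotype from AO × AB: 1/4 AA, 1/4 AB, 1/4 AO, 1/4 BO.
Crossing each possibility with the mother AA and summing P(type A): 1/4·1 + 1/4·1/2 + 1/4·1 + 1/4·1/2 = 3/4.
Similarly for Rh via the father's Rh distribution: P(Rh-) = 1/4.
Independent loci: 3/4 × 1/4 = 3/16.

3/16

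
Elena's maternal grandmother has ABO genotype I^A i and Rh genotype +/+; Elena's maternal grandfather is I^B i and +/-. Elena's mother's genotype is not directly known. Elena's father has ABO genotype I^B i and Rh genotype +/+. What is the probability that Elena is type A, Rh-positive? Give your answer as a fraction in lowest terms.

1/8

Elena's mother's ABO genotype from I^A i × I^B i: 1/4 I^A I^B, 1/4 I^A i, 1/4 I^B i, 1/4 i i.
Crossing each possibility with the father I^B i and summing P(type A): 1/4·1/4 + 1/4·1/4 + 1/4·0 + 1/4·0 = 1/8.
Similarly for Rh via the mother's Rh distribution: P(Rh+) = 1.
Independent loci: 1/8 × 1 = 1/8.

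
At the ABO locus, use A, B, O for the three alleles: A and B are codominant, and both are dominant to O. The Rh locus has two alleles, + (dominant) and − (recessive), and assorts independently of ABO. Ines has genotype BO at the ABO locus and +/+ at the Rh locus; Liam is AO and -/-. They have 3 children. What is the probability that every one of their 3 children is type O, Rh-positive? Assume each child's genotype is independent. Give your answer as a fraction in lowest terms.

ABO cross BO × AO → 1/4 O, 1/4 A, 1/4 B, 1/4 AB.
Rh cross +/+ × -/- → 1 Rh+; so P(type O, Rh-positive) = 1/4 × 1 = 1/4 per child.
All 3 independent: (1/4)^3 = 1/64.

1/64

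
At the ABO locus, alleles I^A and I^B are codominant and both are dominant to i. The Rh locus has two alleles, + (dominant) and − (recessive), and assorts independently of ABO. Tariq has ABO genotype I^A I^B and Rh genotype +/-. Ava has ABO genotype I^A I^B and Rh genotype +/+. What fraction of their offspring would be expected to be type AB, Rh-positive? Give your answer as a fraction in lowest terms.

ABO cross I^A I^B × I^A I^B → offspring phenotypes: 1/4 A, 1/4 B, 1/2 AB.
Rh cross +/- × +/+ → 1 Rh+.
Independent loci: P(type AB, Rh-positive) = 1/2 × 1 = 1/2.

1/2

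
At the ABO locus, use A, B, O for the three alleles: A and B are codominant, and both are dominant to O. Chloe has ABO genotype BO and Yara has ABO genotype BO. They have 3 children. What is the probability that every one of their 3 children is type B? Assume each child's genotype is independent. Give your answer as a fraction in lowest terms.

ABO cross BO × BO → 1/4 O, 3/4 B.
So P(type B) = 3/4 per child.
All 3 independent: (3/4)^3 = 27/64.

27/64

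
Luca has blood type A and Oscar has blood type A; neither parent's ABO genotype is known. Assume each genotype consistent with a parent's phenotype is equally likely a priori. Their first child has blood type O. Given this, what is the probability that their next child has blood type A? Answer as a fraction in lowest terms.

Possible genotypes: Luca ∈ {I^A I^A, I^A i}; Oscar ∈ {I^A I^A, I^A i}.
Weight each parental genotype pair by prior × P(type-O child):
  I^A i × I^A i: posterior weight 1; P(next child type A) = 3/4.
Weighted sum = 3/4.

3/4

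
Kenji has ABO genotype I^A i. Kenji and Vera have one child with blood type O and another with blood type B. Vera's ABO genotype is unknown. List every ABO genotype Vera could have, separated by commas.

I^B i

For each candidate genotype of Vera, check whether crossing it with I^A i can produce every observed child phenotype.
  I^A I^A → possible child types {A} ✗
  I^A I^B → possible child types {A, B, AB} ✗
  I^A i → possible child types {O, A} ✗
  I^B I^B → possible child types {B, AB} ✗
  I^B i → possible child types {O, A, B, AB} ✓
  i i → possible child types {O, A} ✗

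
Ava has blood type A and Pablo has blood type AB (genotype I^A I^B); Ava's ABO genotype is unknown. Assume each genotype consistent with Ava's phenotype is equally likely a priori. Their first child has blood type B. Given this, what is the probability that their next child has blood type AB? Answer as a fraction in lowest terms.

Possible genotypes: Ava ∈ {I^A I^A, I^A i}; Pablo ∈ {I^A I^B}.
Weight each parental genotype pair by prior × P(type-B child):
  I^A i × I^A I^B: posterior weight 1; P(next child type AB) = 1/4.
Weighted sum = 1/4.

1/4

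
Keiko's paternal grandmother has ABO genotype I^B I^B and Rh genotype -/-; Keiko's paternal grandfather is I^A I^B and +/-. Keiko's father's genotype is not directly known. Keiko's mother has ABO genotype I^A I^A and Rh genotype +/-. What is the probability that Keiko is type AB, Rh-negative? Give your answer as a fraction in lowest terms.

9/32

Keiko's father's ABO genotype from I^B I^B × I^A I^B: 1/2 I^A I^B, 1/2 I^B I^B.
Crossing each possibility with the mother I^A I^A and summing P(type AB): 1/2·1/2 + 1/2·1 = 3/4.
Similarly for Rh via the father's Rh distribution: P(Rh-) = 3/8.
Independent loci: 3/4 × 3/8 = 9/32.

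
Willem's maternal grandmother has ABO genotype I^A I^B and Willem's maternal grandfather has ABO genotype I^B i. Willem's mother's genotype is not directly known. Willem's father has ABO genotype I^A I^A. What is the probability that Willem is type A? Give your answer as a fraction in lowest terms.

1/2

Willem's mother's ABO genotype from I^A I^B × I^B i: 1/4 I^A I^B, 1/4 I^A i, 1/4 I^B I^B, 1/4 I^B i.
Crossing each possibility with the father I^A I^A and summing P(type A): 1/4·1/2 + 1/4·1 + 1/4·0 + 1/4·1/2 = 1/2.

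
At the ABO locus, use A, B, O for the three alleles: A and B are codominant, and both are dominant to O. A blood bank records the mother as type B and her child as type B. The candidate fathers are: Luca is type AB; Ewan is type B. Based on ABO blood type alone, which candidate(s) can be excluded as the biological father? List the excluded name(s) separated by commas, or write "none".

A candidate is excluded only if no genotype consistent with his phenotype could produce a type B child with a type B mother.
Every candidate has at least one consistent genotype combination, so none can be excluded.

none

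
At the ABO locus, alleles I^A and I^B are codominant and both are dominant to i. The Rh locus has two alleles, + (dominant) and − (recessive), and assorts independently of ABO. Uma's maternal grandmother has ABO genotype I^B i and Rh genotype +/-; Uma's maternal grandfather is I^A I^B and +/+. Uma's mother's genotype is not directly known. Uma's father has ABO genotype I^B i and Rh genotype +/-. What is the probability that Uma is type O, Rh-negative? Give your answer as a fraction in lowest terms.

1/64

Uma's mother's ABO genotype from I^B i × I^A I^B: 1/4 I^A I^B, 1/4 I^A i, 1/4 I^B I^B, 1/4 I^B i.
Crossing each possibility with the father I^B i and summing P(type O): 1/4·0 + 1/4·1/4 + 1/4·0 + 1/4·1/4 = 1/8.
Similarly for Rh via the mother's Rh distribution: P(Rh-) = 1/8.
Independent loci: 1/8 × 1/8 = 1/64.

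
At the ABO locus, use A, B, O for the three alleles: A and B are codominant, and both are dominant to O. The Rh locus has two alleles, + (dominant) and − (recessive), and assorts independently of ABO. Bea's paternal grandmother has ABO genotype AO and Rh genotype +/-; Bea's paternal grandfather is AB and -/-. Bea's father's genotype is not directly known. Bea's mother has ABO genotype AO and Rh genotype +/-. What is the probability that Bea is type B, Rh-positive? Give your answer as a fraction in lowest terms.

5/64

Bea's father's ABO genotype from AO × AB: 1/4 AA, 1/4 AB, 1/4 AO, 1/4 BO.
Crossing each possibility with the mother AO and summing P(type B): 1/4·0 + 1/4·1/4 + 1/4·0 + 1/4·1/4 = 1/8.
Similarly for Rh via the father's Rh distribution: P(Rh+) = 5/8.
Independent loci: 1/8 × 5/8 = 5/64.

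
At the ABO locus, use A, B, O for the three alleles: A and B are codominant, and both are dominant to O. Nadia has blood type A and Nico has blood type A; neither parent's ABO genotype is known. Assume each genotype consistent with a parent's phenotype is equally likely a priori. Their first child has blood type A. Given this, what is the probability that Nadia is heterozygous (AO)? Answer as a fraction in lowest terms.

7/15

Possible genotypes: Nadia ∈ {AA, AO}; Nico ∈ {AA, AO}.
Weight each parental genotype pair by prior × P(type-A child):
  AA × AA: posterior weight 4/15.
  AA × AO: posterior weight 4/15.
  AO × AA: posterior weight 4/15.
  AO × AO: posterior weight 1/5.
Sum the posterior weight over pairs where Nadia is AO: 7/15.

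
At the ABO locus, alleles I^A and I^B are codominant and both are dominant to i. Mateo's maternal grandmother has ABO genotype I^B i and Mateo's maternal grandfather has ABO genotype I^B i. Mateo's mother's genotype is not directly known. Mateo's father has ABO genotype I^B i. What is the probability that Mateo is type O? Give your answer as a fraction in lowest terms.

Mateo's mother's ABO genotype from I^B i × I^B i: 1/4 I^B I^B, 1/2 I^B i, 1/4 i i.
Crossing each possibility with the father I^B i and summing P(type O): 1/4·0 + 1/2·1/4 + 1/4·1/2 = 1/4.

1/4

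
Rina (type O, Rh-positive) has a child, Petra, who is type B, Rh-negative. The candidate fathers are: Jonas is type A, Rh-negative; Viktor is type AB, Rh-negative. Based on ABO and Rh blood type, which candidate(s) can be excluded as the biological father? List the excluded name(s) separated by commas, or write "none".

Jonas

A candidate is excluded only if no genotype consistent with his phenotype could produce a type B, Rh-negative child with a type O, Rh-positive mother.
Jonas (type A, Rh-): no genotype consistent with that phenotype can produce a type-B Rh- child with a type-O mother.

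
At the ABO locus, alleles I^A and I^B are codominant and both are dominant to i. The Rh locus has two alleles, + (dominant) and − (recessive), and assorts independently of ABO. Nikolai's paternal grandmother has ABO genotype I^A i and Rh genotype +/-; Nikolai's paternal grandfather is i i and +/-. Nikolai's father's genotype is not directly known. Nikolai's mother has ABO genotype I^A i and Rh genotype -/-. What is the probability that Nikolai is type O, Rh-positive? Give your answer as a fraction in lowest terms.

3/16

Nikolai's father's ABO genotype from I^A i × i i: 1/2 I^A i, 1/2 i i.
Crossing each possibility with the mother I^A i and summing P(type O): 1/2·1/4 + 1/2·1/2 = 3/8.
Similarly for Rh via the father's Rh distribution: P(Rh+) = 1/2.
Independent loci: 3/8 × 1/2 = 3/16.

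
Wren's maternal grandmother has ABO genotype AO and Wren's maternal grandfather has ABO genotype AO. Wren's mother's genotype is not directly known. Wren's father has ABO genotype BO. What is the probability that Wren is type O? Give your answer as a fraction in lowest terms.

1/4

Wren's mother's ABO genotype from AO × AO: 1/4 AA, 1/2 AO, 1/4 OO.
Crossing each possibility with the father BO and summing P(type O): 1/4·0 + 1/2·1/4 + 1/4·1/2 = 1/4.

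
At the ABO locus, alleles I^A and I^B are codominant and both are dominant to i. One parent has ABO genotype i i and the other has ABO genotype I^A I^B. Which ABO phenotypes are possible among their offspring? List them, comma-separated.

A, B

Gametes from i i × I^A I^B give offspring ABO genotypes I^A i, I^B i, i.e. phenotypes A, B.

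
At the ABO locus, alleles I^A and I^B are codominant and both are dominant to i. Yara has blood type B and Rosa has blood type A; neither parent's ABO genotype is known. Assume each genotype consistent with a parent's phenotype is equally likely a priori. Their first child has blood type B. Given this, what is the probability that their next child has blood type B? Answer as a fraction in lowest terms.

5/12

Possible genotypes: Yara ∈ {I^B I^B, I^B i}; Rosa ∈ {I^A I^A, I^A i}.
Weight each parental genotype pair by prior × P(type-B child):
  I^B I^B × I^A i: posterior weight 2/3; P(next child type B) = 1/2.
  I^B i × I^A i: posterior weight 1/3; P(next child type B) = 1/4.
Weighted sum = 5/12.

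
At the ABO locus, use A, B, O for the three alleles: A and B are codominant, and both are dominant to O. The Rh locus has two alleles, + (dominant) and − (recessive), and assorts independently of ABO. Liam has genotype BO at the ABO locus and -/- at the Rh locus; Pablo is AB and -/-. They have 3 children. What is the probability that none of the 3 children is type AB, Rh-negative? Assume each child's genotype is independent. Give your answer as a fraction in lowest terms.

27/64

ABO cross BO × AB → 1/4 A, 1/2 B, 1/4 AB.
Rh cross -/- × -/- → 1 Rh-; so P(type AB, Rh-negative) = 1/4 × 1 = 1/4 per child.
P(not type AB, Rh-negative) = 3/4 for one child; (3/4)^3 = 27/64.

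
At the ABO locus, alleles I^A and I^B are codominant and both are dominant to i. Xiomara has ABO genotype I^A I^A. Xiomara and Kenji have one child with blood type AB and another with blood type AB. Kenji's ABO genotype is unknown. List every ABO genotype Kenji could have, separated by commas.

I^A I^B, I^B I^B, I^B i

For each candidate genotype of Kenji, check whether crossing it with I^A I^A can produce every observed child phenotype.
  I^A I^A → possible child types {A} ✗
  I^A I^B → possible child types {A, AB} ✓
  I^A i → possible child types {A} ✗
  I^B I^B → possible child types {AB} ✓
  I^B i → possible child types {A, AB} ✓
  i i → possible child types {A} ✗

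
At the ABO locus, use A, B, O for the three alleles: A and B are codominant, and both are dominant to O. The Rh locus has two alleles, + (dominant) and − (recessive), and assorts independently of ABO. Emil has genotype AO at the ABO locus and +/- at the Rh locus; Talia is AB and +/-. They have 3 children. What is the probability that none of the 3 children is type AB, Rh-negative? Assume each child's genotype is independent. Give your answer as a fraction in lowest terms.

3375/4096

ABO cross AO × AB → 1/2 A, 1/4 B, 1/4 AB.
Rh cross +/- × +/- → 3/4 Rh+, 1/4 Rh-; so P(type AB, Rh-negative) = 1/4 × 1/4 = 1/16 per child.
P(not type AB, Rh-negative) = 15/16 for one child; (15/16)^3 = 3375/4096.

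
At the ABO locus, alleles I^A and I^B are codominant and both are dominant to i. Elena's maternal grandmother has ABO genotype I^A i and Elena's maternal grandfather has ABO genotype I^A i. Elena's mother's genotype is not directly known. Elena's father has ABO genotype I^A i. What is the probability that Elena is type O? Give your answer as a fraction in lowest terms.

Elena's mother's ABO genotype from I^A i × I^A i: 1/4 I^A I^A, 1/2 I^A i, 1/4 i i.
Crossing each possibility with the father I^A i and summing P(type O): 1/4·0 + 1/2·1/4 + 1/4·1/2 = 1/4.

1/4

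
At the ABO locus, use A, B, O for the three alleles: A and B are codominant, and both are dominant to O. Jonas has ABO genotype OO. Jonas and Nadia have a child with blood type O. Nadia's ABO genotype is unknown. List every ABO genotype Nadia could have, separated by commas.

For each candidate genotype of Nadia, check whether crossing it with OO can produce every observed child phenotype.
  AA → possible child types {A} ✗
  AB → possible child types {A, B} ✗
  AO → possible child types {O, A} ✓
  BB → possible child types {B} ✗
  BO → possible child types {O, B} ✓
  OO → possible child types {O} ✓

AO, BO, OO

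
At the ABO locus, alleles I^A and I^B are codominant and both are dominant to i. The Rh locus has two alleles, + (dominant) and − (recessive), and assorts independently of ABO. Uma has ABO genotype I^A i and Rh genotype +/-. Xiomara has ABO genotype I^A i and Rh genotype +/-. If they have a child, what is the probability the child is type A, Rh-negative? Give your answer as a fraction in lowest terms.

ABO cross I^A i × I^A i → offspring phenotypes: 1/4 O, 3/4 A.
Rh cross +/- × +/- → 3/4 Rh+, 1/4 Rh-.
Independent loci: P(type A, Rh-negative) = 3/4 × 1/4 = 3/16.

3/16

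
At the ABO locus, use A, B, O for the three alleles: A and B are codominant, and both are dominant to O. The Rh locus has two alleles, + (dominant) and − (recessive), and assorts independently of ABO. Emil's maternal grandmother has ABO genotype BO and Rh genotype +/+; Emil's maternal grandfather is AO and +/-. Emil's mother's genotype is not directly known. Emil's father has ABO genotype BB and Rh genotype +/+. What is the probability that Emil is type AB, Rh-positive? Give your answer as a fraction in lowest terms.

1/4

Emil's mother's ABO genotype from BO × AO: 1/4 AB, 1/4 AO, 1/4 BO, 1/4 OO.
Crossing each possibility with the father BB and summing P(type AB): 1/4·1/2 + 1/4·1/2 + 1/4·0 + 1/4·0 = 1/4.
Similarly for Rh via the mother's Rh distribution: P(Rh+) = 1.
Independent loci: 1/4 × 1 = 1/4.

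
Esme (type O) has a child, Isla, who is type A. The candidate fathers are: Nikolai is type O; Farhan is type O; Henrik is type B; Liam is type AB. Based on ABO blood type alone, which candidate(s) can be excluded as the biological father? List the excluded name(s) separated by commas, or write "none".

A candidate is excluded only if no genotype consistent with his phenotype could produce a type A child with a type O mother.
Nikolai (type O): no genotype consistent with that phenotype can produce a type-A child with a type-O mother.
Farhan (type O): no genotype consistent with that phenotype can produce a type-A child with a type-O mother.
Henrik (type B): no genotype consistent with that phenotype can produce a type-A child with a type-O mother.

Nikolai, Farhan, Henrik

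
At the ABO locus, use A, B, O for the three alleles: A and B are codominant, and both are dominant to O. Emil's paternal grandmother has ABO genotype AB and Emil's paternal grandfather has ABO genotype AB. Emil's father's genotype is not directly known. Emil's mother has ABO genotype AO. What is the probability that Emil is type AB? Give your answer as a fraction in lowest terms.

1/4

Emil's father's ABO genotype from AB × AB: 1/4 AA, 1/2 AB, 1/4 BB.
Crossing each possibility with the mother AO and summing P(type AB): 1/4·0 + 1/2·1/4 + 1/4·1/2 = 1/4.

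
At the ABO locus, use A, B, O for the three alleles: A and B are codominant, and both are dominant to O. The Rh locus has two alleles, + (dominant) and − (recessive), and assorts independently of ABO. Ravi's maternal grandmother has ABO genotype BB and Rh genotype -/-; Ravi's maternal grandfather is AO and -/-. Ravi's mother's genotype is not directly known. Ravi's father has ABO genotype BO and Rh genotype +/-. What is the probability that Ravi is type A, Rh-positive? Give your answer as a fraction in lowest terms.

Ravi's mother's ABO genotype from BB × AO: 1/2 AB, 1/2 BO.
Crossing each possibility with the father BO and summing P(type A): 1/2·1/4 + 1/2·0 = 1/8.
Similarly for Rh via the mother's Rh distribution: P(Rh+) = 1/2.
Independent loci: 1/8 × 1/2 = 1/16.

1/16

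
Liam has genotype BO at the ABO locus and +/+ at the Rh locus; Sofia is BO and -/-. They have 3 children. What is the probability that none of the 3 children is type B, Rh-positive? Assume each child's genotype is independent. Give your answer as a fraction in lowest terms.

1/64

ABO cross BO × BO → 1/4 O, 3/4 B.
Rh cross +/+ × -/- → 1 Rh+; so P(type B, Rh-positive) = 3/4 × 1 = 3/4 per child.
P(not type B, Rh-positive) = 1/4 for one child; (1/4)^3 = 1/64.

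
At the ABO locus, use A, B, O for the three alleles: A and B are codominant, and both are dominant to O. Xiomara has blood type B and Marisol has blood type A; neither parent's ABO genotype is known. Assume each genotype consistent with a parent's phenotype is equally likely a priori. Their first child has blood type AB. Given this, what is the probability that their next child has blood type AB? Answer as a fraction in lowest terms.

25/36

Possible genotypes: Xiomara ∈ {BB, BO}; Marisol ∈ {AA, AO}.
Weight each parental genotype pair by prior × P(type-AB child):
  BB × AA: posterior weight 4/9; P(next child type AB) = 1.
  BB × AO: posterior weight 2/9; P(next child type AB) = 1/2.
  BO × AA: posterior weight 2/9; P(next child type AB) = 1/2.
  BO × AO: posterior weight 1/9; P(next child type AB) = 1/4.
Weighted sum = 25/36.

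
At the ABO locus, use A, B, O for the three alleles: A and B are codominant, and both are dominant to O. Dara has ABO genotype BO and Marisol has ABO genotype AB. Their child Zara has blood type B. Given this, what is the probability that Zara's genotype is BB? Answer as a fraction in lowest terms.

1/2

Cross BO × AB → 1/4 AB, 1/4 AO, 1/4 BB, 1/4 BO.
Type-B genotypes among offspring: BB (1/4), BO (1/4); total 1/2.
P(BB | type B) = (1/4) / (1/2) = 1/2.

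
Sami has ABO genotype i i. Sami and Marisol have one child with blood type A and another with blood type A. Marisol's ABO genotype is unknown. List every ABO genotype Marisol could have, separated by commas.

For each candidate genotype of Marisol, check whether crossing it with i i can produce every observed child phenotype.
  I^A I^A → possible child types {A} ✓
  I^A I^B → possible child types {A, B} ✓
  I^A i → possible child types {O, A} ✓
  I^B I^B → possible child types {B} ✗
  I^B i → possible child types {O, B} ✗
  i i → possible child types {O} ✗

I^A I^A, I^A I^B, I^A i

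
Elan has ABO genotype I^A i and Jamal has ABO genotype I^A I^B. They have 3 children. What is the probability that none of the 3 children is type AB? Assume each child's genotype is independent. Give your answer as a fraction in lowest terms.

ABO cross I^A i × I^A I^B → 1/2 A, 1/4 B, 1/4 AB.
So P(type AB) = 1/4 per child.
P(not type AB) = 3/4 for one child; (3/4)^3 = 27/64.

27/64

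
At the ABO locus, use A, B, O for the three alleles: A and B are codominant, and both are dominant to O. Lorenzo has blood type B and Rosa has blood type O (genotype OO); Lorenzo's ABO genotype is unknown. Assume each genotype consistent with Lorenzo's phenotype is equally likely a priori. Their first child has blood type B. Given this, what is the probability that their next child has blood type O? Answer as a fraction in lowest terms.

Possible genotypes: Lorenzo ∈ {BB, BO}; Rosa ∈ {OO}.
Weight each parental genotype pair by prior × P(type-B child):
  BB × OO: posterior weight 2/3; P(next child type O) = 0.
  BO × OO: posterior weight 1/3; P(next child type O) = 1/2.
Weighted sum = 1/6.

1/6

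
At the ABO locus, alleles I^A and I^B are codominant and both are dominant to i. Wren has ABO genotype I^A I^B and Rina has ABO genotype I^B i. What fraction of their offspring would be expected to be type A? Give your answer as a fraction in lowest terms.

1/4

ABO cross I^A I^B × I^B i → offspring phenotypes: 1/4 A, 1/2 B, 1/4 AB.
So P(type A) = 1/4.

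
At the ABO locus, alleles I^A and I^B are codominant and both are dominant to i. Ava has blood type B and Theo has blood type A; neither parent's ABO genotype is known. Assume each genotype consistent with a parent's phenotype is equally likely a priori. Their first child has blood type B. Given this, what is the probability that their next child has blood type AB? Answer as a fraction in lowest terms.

Possible genotypes: Ava ∈ {I^B I^B, I^B i}; Theo ∈ {I^A I^A, I^A i}.
Weight each parental genotype pair by prior × P(type-B child):
  I^B I^B × I^A i: posterior weight 2/3; P(next child type AB) = 1/2.
  I^B i × I^A i: posterior weight 1/3; P(next child type AB) = 1/4.
Weighted sum = 5/12.

5/12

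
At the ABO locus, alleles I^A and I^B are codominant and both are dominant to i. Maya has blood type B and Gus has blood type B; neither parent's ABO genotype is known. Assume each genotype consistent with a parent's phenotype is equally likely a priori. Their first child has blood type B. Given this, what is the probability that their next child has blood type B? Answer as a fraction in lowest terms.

19/20

Possible genotypes: Maya ∈ {I^B I^B, I^B i}; Gus ∈ {I^B I^B, I^B i}.
Weight each parental genotype pair by prior × P(type-B child):
  I^B I^B × I^B I^B: posterior weight 4/15; P(next child type B) = 1.
  I^B I^B × I^B i: posterior weight 4/15; P(next child type B) = 1.
  I^B i × I^B I^B: posterior weight 4/15; P(next child type B) = 1.
  I^B i × I^B i: posterior weight 1/5; P(next child type B) = 3/4.
Weighted sum = 19/20.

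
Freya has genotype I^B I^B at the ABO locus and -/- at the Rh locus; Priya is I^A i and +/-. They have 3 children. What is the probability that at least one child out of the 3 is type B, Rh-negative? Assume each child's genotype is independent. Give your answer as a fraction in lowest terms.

ABO cross I^B I^B × I^A i → 1/2 B, 1/2 AB.
Rh cross -/- × +/- → 1/2 Rh+, 1/2 Rh-; so P(type B, Rh-negative) = 1/2 × 1/2 = 1/4 per child.
P(none) = (3/4)^3 = 27/64; P(at least one) = 1 − 27/64 = 37/64.

37/64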